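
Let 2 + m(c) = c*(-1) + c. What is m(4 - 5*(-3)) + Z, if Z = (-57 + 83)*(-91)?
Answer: -2368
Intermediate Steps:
m(c) = -2 (m(c) = -2 + (c*(-1) + c) = -2 + (-c + c) = -2 + 0 = -2)
Z = -2366 (Z = 26*(-91) = -2366)
m(4 - 5*(-3)) + Z = -2 - 2366 = -2368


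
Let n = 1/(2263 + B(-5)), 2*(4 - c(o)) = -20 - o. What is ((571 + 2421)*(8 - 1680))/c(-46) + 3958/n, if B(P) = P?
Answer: 85437100/9 ≈ 9.4930e+6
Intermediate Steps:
c(o) = 14 + o/2 (c(o) = 4 - (-20 - o)/2 = 4 + (10 + o/2) = 14 + o/2)
n = 1/2258 (n = 1/(2263 - 5) = 1/2258 ≈ 0.00044287)
((571 + 2421)*(8 - 1680))/c(-46) + 3958/n = ((571 + 2421)*(8 - 1680))/(14 + (½)*(-46)) + 3958/(1/2258) = (2992*(-1672))/(14 - 23) + 3958*2258 = -5002624/(-9) + 8937164 = -5002624*(-⅑) + 8937164 = 5002624/9 + 8937164 = 85437100/9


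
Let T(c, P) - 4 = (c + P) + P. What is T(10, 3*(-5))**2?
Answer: 256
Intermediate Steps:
T(c, P) = 4 + c + 2*P (T(c, P) = 4 + ((c + P) + P) = 4 + ((P + c) + P) = 4 + (c + 2*P) = 4 + c + 2*P)
T(10, 3*(-5))**2 = (4 + 10 + 2*(3*(-5)))**2 = (4 + 10 + 2*(-15))**2 = (4 + 10 - 30)**2 = (-16)**2 = 256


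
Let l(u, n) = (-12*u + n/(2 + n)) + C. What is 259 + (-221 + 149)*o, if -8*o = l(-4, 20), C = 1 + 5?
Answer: 8285/11 ≈ 753.18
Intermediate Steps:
C = 6
l(u, n) = 6 - 12*u + n/(2 + n) (l(u, n) = (-12*u + n/(2 + n)) + 6 = 6 - 12*u + n/(2 + n))
o = -151/22 (o = -(12 - 24*(-4) + 7*20 - 12*20*(-4))/(8*(2 + 20)) = -(12 + 96 + 140 + 960)/(8*22) = -1208/176 = -1/8*604/11 = -151/22 ≈ -6.8636)
259 + (-221 + 149)*o = 259 + (-221 + 149)*(-151/22) = 259 - 72*(-151/22) = 259 + 5436/11 = 8285/11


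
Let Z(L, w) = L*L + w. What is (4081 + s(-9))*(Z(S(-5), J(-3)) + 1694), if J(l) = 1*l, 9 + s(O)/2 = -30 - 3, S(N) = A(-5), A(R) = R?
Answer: 6858852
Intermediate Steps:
S(N) = -5
s(O) = -84 (s(O) = -18 + 2*(-30 - 3) = -18 + 2*(-33) = -18 - 66 = -84)
J(l) = l
Z(L, w) = w + L² (Z(L, w) = L² + w = w + L²)
(4081 + s(-9))*(Z(S(-5), J(-3)) + 1694) = (4081 - 84)*((-3 + (-5)²) + 1694) = 3997*((-3 + 25) + 1694) = 3997*(22 + 1694) = 3997*1716 = 6858852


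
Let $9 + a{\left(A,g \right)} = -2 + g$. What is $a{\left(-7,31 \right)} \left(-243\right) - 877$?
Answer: $-5737$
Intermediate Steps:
$a{\left(A,g \right)} = -11 + g$ ($a{\left(A,g \right)} = -9 + \left(-2 + g\right) = -11 + g$)
$a{\left(-7,31 \right)} \left(-243\right) - 877 = \left(-11 + 31\right) \left(-243\right) - 877 = 20 \left(-243\right) - 877 = -4860 - 877 = -5737$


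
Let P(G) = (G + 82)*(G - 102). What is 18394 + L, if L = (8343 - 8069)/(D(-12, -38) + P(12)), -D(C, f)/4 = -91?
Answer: 74458775/4048 ≈ 18394.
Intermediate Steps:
D(C, f) = 364 (D(C, f) = -4*(-91) = 364)
P(G) = (-102 + G)*(82 + G) (P(G) = (82 + G)*(-102 + G) = (-102 + G)*(82 + G))
L = -137/4048 (L = (8343 - 8069)/(364 + (-8364 + 12**2 - 20*12)) = 274/(364 + (-8364 + 144 - 240)) = 274/(364 - 8460) = 274/(-8096) = 274*(-1/8096) = -137/4048 ≈ -0.033844)
18394 + L = 18394 - 137/4048 = 74458775/4048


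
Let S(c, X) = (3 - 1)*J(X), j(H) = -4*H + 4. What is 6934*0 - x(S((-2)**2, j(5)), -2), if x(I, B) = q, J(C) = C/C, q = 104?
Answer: -104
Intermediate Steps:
j(H) = 4 - 4*H
J(C) = 1
S(c, X) = 2 (S(c, X) = (3 - 1)*1 = 2*1 = 2)
x(I, B) = 104
6934*0 - x(S((-2)**2, j(5)), -2) = 6934*0 - 1*104 = 0 - 104 = -104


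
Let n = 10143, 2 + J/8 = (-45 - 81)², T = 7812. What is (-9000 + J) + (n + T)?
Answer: 135947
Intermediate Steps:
J = 126992 (J = -16 + 8*(-45 - 81)² = -16 + 8*(-126)² = -16 + 8*15876 = -16 + 127008 = 126992)
(-9000 + J) + (n + T) = (-9000 + 126992) + (10143 + 7812) = 117992 + 17955 = 135947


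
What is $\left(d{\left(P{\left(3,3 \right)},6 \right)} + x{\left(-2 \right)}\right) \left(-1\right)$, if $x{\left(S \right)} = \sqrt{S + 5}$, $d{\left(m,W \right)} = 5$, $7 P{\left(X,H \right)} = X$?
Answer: $-5 - \sqrt{3} \approx -6.732$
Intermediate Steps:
$P{\left(X,H \right)} = \frac{X}{7}$
$x{\left(S \right)} = \sqrt{5 + S}$
$\left(d{\left(P{\left(3,3 \right)},6 \right)} + x{\left(-2 \right)}\right) \left(-1\right) = \left(5 + \sqrt{5 - 2}\right) \left(-1\right) = \left(5 + \sqrt{3}\right) \left(-1\right) = -5 - \sqrt{3}$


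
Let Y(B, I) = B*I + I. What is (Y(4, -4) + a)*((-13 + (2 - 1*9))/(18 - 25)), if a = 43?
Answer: 460/7 ≈ 65.714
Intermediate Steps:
Y(B, I) = I + B*I
(Y(4, -4) + a)*((-13 + (2 - 1*9))/(18 - 25)) = (-4*(1 + 4) + 43)*((-13 + (2 - 1*9))/(18 - 25)) = (-4*5 + 43)*((-13 + (2 - 9))/(-7)) = (-20 + 43)*((-13 - 7)*(-⅐)) = 23*(-20*(-⅐)) = 23*(20/7) = 460/7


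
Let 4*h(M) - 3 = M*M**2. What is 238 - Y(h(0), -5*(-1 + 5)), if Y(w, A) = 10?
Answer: 228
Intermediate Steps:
h(M) = 3/4 + M**3/4 (h(M) = 3/4 + (M*M**2)/4 = 3/4 + M**3/4)
238 - Y(h(0), -5*(-1 + 5)) = 238 - 1*10 = 238 - 10 = 228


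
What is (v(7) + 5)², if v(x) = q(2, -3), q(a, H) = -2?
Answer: 9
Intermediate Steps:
v(x) = -2
(v(7) + 5)² = (-2 + 5)² = 3² = 9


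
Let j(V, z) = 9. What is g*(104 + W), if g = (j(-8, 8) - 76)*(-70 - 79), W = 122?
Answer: 2256158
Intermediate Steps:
g = 9983 (g = (9 - 76)*(-70 - 79) = -67*(-149) = 9983)
g*(104 + W) = 9983*(104 + 122) = 9983*226 = 2256158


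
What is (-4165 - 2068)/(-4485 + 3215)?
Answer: 6233/1270 ≈ 4.9079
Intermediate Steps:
(-4165 - 2068)/(-4485 + 3215) = -6233/(-1270) = -6233*(-1/1270) = 6233/1270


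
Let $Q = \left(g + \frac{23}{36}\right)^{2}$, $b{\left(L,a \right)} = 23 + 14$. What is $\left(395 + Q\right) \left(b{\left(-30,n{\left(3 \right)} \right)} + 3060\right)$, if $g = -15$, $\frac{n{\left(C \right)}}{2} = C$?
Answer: $\frac{2413210273}{1296} \approx 1.862 \cdot 10^{6}$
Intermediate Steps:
$n{\left(C \right)} = 2 C$
$b{\left(L,a \right)} = 37$
$Q = \frac{267289}{1296}$ ($Q = \left(-15 + \frac{23}{36}\right)^{2} = \left(- \frac{517}{36}\right)^{2} = \frac{267289}{1296} \approx 206.24$)
$\left(395 + Q\right) \left(b{\left(-30,n{\left(3 \right)} \right)} + 3060\right) = \left(395 + \frac{267289}{1296}\right) \left(37 + 3060\right) = \frac{779209}{1296} \cdot 3097 = \frac{2413210273}{1296}$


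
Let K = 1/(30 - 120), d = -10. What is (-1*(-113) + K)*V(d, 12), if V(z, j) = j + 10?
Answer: 111859/45 ≈ 2485.8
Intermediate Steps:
V(z, j) = 10 + j
K = -1/90 (K = 1/(-90) = -1/90 ≈ -0.011111)
(-1*(-113) + K)*V(d, 12) = (-1*(-113) - 1/90)*(10 + 12) = (113 - 1/90)*22 = (10169/90)*22 = 111859/45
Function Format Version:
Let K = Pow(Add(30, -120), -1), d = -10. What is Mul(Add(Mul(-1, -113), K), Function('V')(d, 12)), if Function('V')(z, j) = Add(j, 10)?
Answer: Rational(111859, 45) ≈ 2485.8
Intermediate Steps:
Function('V')(z, j) = Add(10, j)
K = Rational(-1, 90) (K = Pow(-90, -1) = Rational(-1, 90) ≈ -0.011111)
Mul(Add(Mul(-1, -113), K), Function('V')(d, 12)) = Mul(Add(Mul(-1, -113), Rational(-1, 90)), Add(10, 12)) = Mul(Add(113, Rational(-1, 90)), 22) = Mul(Rational(10169, 90), 22) = Rational(111859, 45)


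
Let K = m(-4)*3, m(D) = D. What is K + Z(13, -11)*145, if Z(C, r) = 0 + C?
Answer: 1873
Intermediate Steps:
Z(C, r) = C
K = -12 (K = -4*3 = -12)
K + Z(13, -11)*145 = -12 + 13*145 = -12 + 1885 = 1873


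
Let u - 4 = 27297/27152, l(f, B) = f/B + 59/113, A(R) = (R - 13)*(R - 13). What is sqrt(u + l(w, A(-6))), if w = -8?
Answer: sqrt(1169308280048505)/14573836 ≈ 2.3463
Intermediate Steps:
A(R) = (-13 + R)**2 (A(R) = (-13 + R)*(-13 + R) = (-13 + R)**2)
l(f, B) = 59/113 + f/B (l(f, B) = f/B + 59*(1/113) = f/B + 59/113 = 59/113 + f/B)
u = 135905/27152 (u = 4 + 27297/27152 = 135905/27152 ≈ 5.0053)
sqrt(u + l(w, A(-6))) = sqrt(135905/27152 + (59/113 - 8/(-13 - 6)**2)) = sqrt(135905/27152 + (59/113 - 8/((-19)**2))) = sqrt(135905/27152 + (59/113 - 8/361)) = sqrt(135905/27152 + 20395/40793) = sqrt(6097737705/1107611536) = sqrt(1169308280048505)/14573836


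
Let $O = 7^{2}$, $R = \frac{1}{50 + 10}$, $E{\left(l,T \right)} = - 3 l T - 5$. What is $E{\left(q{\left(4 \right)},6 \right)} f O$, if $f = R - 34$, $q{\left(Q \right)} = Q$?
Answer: $\frac{7693147}{60} \approx 1.2822 \cdot 10^{5}$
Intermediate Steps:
$E{\left(l,T \right)} = -5 - 3 T l$ ($E{\left(l,T \right)} = - 3 T l - 5 = -5 - 3 T l$)
$R = \frac{1}{60} \approx 0.016667$
$O = 49$
$f = - \frac{2039}{60}$ ($f = \frac{1}{60} - 34 = - \frac{2039}{60} \approx -33.983$)
$E{\left(q{\left(4 \right)},6 \right)} f O = \left(-5 - 18 \cdot 4\right) \left(- \frac{2039}{60}\right) 49 = \left(-5 - 72\right) \left(- \frac{2039}{60}\right) 49 = \left(-77\right) \left(- \frac{2039}{60}\right) 49 = \frac{157003}{60} \cdot 49 = \frac{7693147}{60}$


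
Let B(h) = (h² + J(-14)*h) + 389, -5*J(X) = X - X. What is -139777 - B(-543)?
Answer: -435015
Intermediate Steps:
J(X) = 0 (J(X) = -(X - X)/5 = -⅕*0 = 0)
B(h) = 389 + h² (B(h) = (h² + 0*h) + 389 = (h² + 0) + 389 = h² + 389 = 389 + h²)
-139777 - B(-543) = -139777 - (389 + (-543)²) = -139777 - (389 + 294849) = -139777 - 1*295238 = -139777 - 295238 = -435015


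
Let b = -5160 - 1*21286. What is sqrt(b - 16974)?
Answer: 2*I*sqrt(10855) ≈ 208.37*I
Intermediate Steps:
b = -26446 (b = -5160 - 21286 = -26446)
sqrt(b - 16974) = sqrt(-26446 - 16974) = sqrt(-43420) = 2*I*sqrt(10855)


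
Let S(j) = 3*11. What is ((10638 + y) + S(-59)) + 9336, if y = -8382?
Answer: 11625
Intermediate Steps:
S(j) = 33
((10638 + y) + S(-59)) + 9336 = ((10638 - 8382) + 33) + 9336 = (2256 + 33) + 9336 = 2289 + 9336 = 11625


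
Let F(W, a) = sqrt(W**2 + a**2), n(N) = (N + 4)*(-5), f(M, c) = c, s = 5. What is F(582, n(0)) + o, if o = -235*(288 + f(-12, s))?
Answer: -68855 + 2*sqrt(84781) ≈ -68273.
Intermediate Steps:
o = -68855 (o = -235*(288 + 5) = -235*293 = -68855)
n(N) = -20 - 5*N (n(N) = (4 + N)*(-5) = -20 - 5*N)
F(582, n(0)) + o = sqrt(582**2 + (-20 - 5*0)**2) - 68855 = sqrt(338724 + (-20 + 0)**2) - 68855 = sqrt(338724 + (-20)**2) - 68855 = sqrt(338724 + 400) - 68855 = sqrt(339124) - 68855 = 2*sqrt(84781) - 68855 = -68855 + 2*sqrt(84781)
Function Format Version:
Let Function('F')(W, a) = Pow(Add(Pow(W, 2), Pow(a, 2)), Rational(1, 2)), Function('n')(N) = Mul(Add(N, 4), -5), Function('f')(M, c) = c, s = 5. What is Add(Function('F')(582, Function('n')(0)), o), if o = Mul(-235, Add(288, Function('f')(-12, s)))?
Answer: Add(-68855, Mul(2, Pow(84781, Rational(1, 2)))) ≈ -68273.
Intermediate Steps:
o = -68855 (o = Mul(-235, Add(288, 5)) = Mul(-235, 293) = -68855)
Function('n')(N) = Add(-20, Mul(-5, N)) (Function('n')(N) = Mul(Add(4, N), -5) = Add(-20, Mul(-5, N)))
Add(Function('F')(582, Function('n')(0)), o) = Add(Pow(Add(Pow(582, 2), Pow(Add(-20, Mul(-5, 0)), 2)), Rational(1, 2)), -68855) = Add(Pow(Add(338724, Pow(Add(-20, 0), 2)), Rational(1, 2)), -68855) = Add(Pow(Add(338724, Pow(-20, 2)), Rational(1, 2)), -68855) = Add(Pow(Add(338724, 400), Rational(1, 2)), -68855) = Add(Pow(339124, Rational(1, 2)), -68855) = Add(Mul(2, Pow(84781, Rational(1, 2))), -68855) = Add(-68855, Mul(2, Pow(84781, Rational(1, 2))))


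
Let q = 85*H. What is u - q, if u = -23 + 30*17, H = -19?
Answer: 2102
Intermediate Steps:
u = 487 (u = -23 + 510 = 487)
q = -1615 (q = 85*(-19) = -1615)
u - q = 487 - 1*(-1615) = 487 + 1615 = 2102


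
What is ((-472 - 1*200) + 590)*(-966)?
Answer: 79212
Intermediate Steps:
((-472 - 1*200) + 590)*(-966) = ((-472 - 200) + 590)*(-966) = (-672 + 590)*(-966) = -82*(-966) = 79212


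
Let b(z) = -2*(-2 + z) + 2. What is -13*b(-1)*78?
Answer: -8112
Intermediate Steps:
b(z) = 6 - 2*z (b(z) = (4 - 2*z) + 2 = 6 - 2*z)
-13*b(-1)*78 = -13*(6 - 2*(-1))*78 = -13*(6 + 2)*78 = -13*8*78 = -104*78 = -8112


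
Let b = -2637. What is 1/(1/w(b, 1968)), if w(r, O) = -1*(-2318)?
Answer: 2318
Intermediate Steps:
w(r, O) = 2318
1/(1/w(b, 1968)) = 1/(1/2318) = 2318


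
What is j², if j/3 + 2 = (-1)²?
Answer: 9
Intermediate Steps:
j = -3 (j = -6 + 3*(-1)² = -6 + 3*1 = -6 + 3 = -3)
j² = (-3)² = 9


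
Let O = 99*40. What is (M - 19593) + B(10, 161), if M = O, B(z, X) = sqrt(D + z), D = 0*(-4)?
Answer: -15633 + sqrt(10) ≈ -15630.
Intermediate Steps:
D = 0
B(z, X) = sqrt(z) (B(z, X) = sqrt(0 + z) = sqrt(z))
O = 3960
M = 3960
(M - 19593) + B(10, 161) = (3960 - 19593) + sqrt(10) = -15633 + sqrt(10)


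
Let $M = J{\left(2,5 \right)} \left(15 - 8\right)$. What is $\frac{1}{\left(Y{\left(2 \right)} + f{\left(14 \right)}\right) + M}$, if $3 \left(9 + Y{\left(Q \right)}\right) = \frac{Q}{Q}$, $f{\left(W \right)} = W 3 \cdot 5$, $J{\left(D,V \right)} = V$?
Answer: $\frac{3}{709} \approx 0.0042313$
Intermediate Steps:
$f{\left(W \right)} = 15 W$ ($f{\left(W \right)} = 3 W 5 = 15 W$)
$Y{\left(Q \right)} = - \frac{26}{3}$ ($Y{\left(Q \right)} = -9 + \frac{Q \frac{1}{Q}}{3} = -9 + \frac{1}{3} \cdot 1 = -9 + \frac{1}{3} = - \frac{26}{3}$)
$M = 35$ ($M = 5 \left(15 - 8\right) = 5 \cdot 7 = 35$)
$\frac{1}{\left(Y{\left(2 \right)} + f{\left(14 \right)}\right) + M} = \frac{1}{\left(- \frac{26}{3} + 15 \cdot 14\right) + 35} = \frac{1}{\left(- \frac{26}{3} + 210\right) + 35} = \frac{1}{\frac{604}{3} + 35} = \frac{1}{\frac{709}{3}} = \frac{3}{709}$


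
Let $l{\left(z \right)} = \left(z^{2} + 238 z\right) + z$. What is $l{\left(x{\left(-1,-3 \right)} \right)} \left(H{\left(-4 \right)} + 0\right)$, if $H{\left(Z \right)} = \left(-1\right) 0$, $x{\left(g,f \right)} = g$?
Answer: $0$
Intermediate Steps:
$l{\left(z \right)} = z^{2} + 239 z$
$H{\left(Z \right)} = 0$
$l{\left(x{\left(-1,-3 \right)} \right)} \left(H{\left(-4 \right)} + 0\right) = - (239 - 1) \left(0 + 0\right) = \left(-1\right) 238 \cdot 0 = \left(-238\right) 0 = 0$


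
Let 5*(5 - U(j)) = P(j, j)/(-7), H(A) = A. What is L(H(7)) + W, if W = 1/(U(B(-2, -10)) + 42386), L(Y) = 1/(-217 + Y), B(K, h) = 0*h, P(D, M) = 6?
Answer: -1476341/311575110 ≈ -0.0047383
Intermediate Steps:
B(K, h) = 0
U(j) = 181/35 (U(j) = 5 - 6/(5*(-7)) = 5 - 6*(-1)/(5*7) = 5 - ⅕*(-6/7) = 5 + 6/35 = 181/35)
W = 35/1483691 (W = 1/(181/35 + 42386) = 1/(1483691/35) = 35/1483691 ≈ 2.3590e-5)
L(H(7)) + W = 1/(-217 + 7) + 35/1483691 = 1/(-210) + 35/1483691 = -1/210 + 35/1483691 = -1476341/311575110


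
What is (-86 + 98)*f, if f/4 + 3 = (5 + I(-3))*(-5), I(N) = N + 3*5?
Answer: -4224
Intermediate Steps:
I(N) = 15 + N (I(N) = N + 15 = 15 + N)
f = -352 (f = -12 + 4*((5 + (15 - 3))*(-5)) = -12 + 4*((5 + 12)*(-5)) = -12 + 4*(17*(-5)) = -12 + 4*(-85) = -12 - 340 = -352)
(-86 + 98)*f = (-86 + 98)*(-352) = 12*(-352) = -4224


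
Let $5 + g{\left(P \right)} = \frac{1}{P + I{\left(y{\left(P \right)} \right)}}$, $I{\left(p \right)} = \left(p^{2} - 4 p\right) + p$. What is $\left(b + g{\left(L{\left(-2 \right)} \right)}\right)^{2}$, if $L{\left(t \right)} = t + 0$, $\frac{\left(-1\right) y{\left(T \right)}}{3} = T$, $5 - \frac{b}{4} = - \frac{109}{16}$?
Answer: $\frac{458329}{256} \approx 1790.3$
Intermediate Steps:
$b = \frac{189}{4}$ ($b = 20 - 4 \left(- \frac{109}{16}\right) = 20 - 4 \left(\left(-109\right) \frac{1}{16}\right) = 20 - - \frac{109}{4} = 20 + \frac{109}{4} = \frac{189}{4} \approx 47.25$)
$y{\left(T \right)} = - 3 T$
$L{\left(t \right)} = t$
$I{\left(p \right)} = p^{2} - 3 p$
$g{\left(P \right)} = -5 + \frac{1}{P - 3 P \left(-3 - 3 P\right)}$ ($g{\left(P \right)} = -5 + \frac{1}{P + - 3 P \left(-3 - 3 P\right)} = -5 + \frac{1}{P - 3 P \left(-3 - 3 P\right)}$)
$\left(b + g{\left(L{\left(-2 \right)} \right)}\right)^{2} = \left(\frac{189}{4} + \frac{1 - -100 - 45 \left(-2\right)^{2}}{\left(-2\right) \left(10 + 9 \left(-2\right)\right)}\right)^{2} = \left(\frac{189}{4} - \frac{1 + 100 - 180}{2 \left(10 - 18\right)}\right)^{2} = \left(\frac{189}{4} - \frac{1 + 100 - 180}{2 \left(-8\right)}\right)^{2} = \left(\frac{189}{4} - \left(- \frac{1}{16}\right) \left(-79\right)\right)^{2} = \left(\frac{189}{4} - \frac{79}{16}\right)^{2} = \left(\frac{677}{16}\right)^{2} = \frac{458329}{256}$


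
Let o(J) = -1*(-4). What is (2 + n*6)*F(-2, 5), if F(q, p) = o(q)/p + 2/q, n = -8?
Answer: 46/5 ≈ 9.2000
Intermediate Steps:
o(J) = 4
F(q, p) = 2/q + 4/p (F(q, p) = 4/p + 2/q = 2/q + 4/p)
(2 + n*6)*F(-2, 5) = (2 - 8*6)*(2/(-2) + 4/5) = (2 - 48)*(2*(-½) + 4*(⅕)) = -46*(-1 + ⅘) = -46*(-⅕) = 46/5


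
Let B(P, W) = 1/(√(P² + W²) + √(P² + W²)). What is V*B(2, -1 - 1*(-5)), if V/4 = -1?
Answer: -√5/5 ≈ -0.44721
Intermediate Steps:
V = -4 (V = 4*(-1) = -4)
B(P, W) = 1/(2*√(P² + W²))
V*B(2, -1 - 1*(-5)) = -2/√(2² + (-1 - 1*(-5))²) = -2/√(4 + (-1 + 5)²) = -2/√(4 + 4²) = -2/√(4 + 16) = -2/√20 = -2*√5/10 = -√5/5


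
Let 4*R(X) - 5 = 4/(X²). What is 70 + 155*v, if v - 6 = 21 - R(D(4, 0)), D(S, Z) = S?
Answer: 64825/16 ≈ 4051.6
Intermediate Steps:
R(X) = 5/4 + X⁻² (R(X) = 5/4 + (4/(X²))/4 = 5/4 + (4/X²)/4 = 5/4 + X⁻²)
v = 411/16 (v = 6 + (21 - (5/4 + 4⁻²)) = 6 + (21 - (5/4 + 1/16)) = 6 + (21 - 1*21/16) = 6 + (21 - 21/16) = 6 + 315/16 = 411/16 ≈ 25.688)
70 + 155*v = 70 + 155*(411/16) = 70 + 63705/16 = 64825/16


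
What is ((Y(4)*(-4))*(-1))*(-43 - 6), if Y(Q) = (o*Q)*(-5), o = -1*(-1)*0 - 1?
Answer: -3920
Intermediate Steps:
o = -1 (o = 1*0 - 1 = 0 - 1 = -1)
Y(Q) = 5*Q (Y(Q) = -Q*(-5) = 5*Q)
((Y(4)*(-4))*(-1))*(-43 - 6) = (((5*4)*(-4))*(-1))*(-43 - 6) = ((20*(-4))*(-1))*(-49) = -80*(-1)*(-49) = 80*(-49) = -3920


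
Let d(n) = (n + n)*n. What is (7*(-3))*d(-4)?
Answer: -672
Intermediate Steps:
d(n) = 2*n² (d(n) = (2*n)*n = 2*n²)
(7*(-3))*d(-4) = (7*(-3))*(2*(-4)²) = -42*16 = -21*32 = -672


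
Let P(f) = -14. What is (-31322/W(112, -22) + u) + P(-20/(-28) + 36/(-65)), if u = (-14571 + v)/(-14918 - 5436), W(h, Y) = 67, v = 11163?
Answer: -328195852/681859 ≈ -481.33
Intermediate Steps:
u = 1704/10177 (u = (-14571 + 11163)/(-14918 - 5436) = -3408/(-20354) = -3408*(-1/20354) = 1704/10177 ≈ 0.16744)
(-31322/W(112, -22) + u) + P(-20/(-28) + 36/(-65)) = (-31322/67 + 1704/10177) - 14 = -318649826/681859 - 14 = -328195852/681859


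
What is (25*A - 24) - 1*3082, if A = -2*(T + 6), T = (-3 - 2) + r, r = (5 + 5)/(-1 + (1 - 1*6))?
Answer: -9218/3 ≈ -3072.7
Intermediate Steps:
r = -5/3 (r = 10/(-1 + (1 - 6)) = 10/(-1 - 5) = 10/(-6) = 10*(-1/6) = -5/3 ≈ -1.6667)
T = -20/3 (T = (-3 - 2) - 5/3 = -5 - 5/3 = -20/3 ≈ -6.6667)
A = 4/3 (A = -2*(-20/3 + 6) = -2*(-2/3) = 4/3 ≈ 1.3333)
(25*A - 24) - 1*3082 = (25*(4/3) - 24) - 1*3082 = (100/3 - 24) - 3082 = 28/3 - 3082 = -9218/3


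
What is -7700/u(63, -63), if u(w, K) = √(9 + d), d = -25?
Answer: 1925*I ≈ 1925.0*I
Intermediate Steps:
u(w, K) = 4*I (u(w, K) = √(9 - 25) = √(-16) = 4*I)
-7700/u(63, -63) = -7700/(4*I) = -7700*(-I/4) = -(-1925)*I = 1925*I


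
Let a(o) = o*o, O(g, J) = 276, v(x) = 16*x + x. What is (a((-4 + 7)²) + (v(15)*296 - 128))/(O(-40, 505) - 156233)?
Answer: -75433/155957 ≈ -0.48368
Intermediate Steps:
v(x) = 17*x
a(o) = o²
(a((-4 + 7)²) + (v(15)*296 - 128))/(O(-40, 505) - 156233) = (((-4 + 7)²)² + ((17*15)*296 - 128))/(276 - 156233) = ((3²)² + (255*296 - 128))/(-155957) = (9² + (75480 - 128))*(-1/155957) = (81 + 75352)*(-1/155957) = 75433*(-1/155957) = -75433/155957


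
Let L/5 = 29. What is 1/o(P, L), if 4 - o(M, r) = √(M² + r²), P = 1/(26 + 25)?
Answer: -5202/27322205 - 51*√54686026/54644410 ≈ -0.0070922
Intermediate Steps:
L = 145 (L = 5*29 = 145)
P = 1/51 ≈ 0.019608
o(M, r) = 4 - √(M² + r²)
1/o(P, L) = 1/(4 - √((1/51)² + 145²)) = 1/(4 - √(1/2601 + 21025)) = 1/(4 - √(54686026/2601)) = 1/(4 - √54686026/51)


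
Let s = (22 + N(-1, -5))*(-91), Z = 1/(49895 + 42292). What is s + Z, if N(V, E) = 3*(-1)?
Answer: -159391322/92187 ≈ -1729.0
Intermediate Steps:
N(V, E) = -3
Z = 1/92187 ≈ 1.0848e-5
s = -1729 (s = (22 - 3)*(-91) = 19*(-91) = -1729)
s + Z = -1729 + 1/92187 = -159391322/92187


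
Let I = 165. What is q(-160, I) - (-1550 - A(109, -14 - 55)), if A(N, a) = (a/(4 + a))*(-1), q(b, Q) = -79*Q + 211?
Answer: -732879/65 ≈ -11275.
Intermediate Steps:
q(b, Q) = 211 - 79*Q
A(N, a) = -a/(4 + a) (A(N, a) = (a/(4 + a))*(-1) = -a/(4 + a))
q(-160, I) - (-1550 - A(109, -14 - 55)) = (211 - 79*165) - (-1550 - (-1)*(-14 - 55)/(4 + (-14 - 55))) = (211 - 13035) - (-1550 - (-1)*(-69)/(4 - 69)) = -12824 - (-1550 - (-1)*(-69)/(-65)) = -12824 - (-1550 - (-1)*(-69)*(-1)/65) = -12824 - (-1550 - 1*(-69/65)) = -12824 - (-1550 + 69/65) = -12824 - 1*(-100681/65) = -12824 + 100681/65 = -732879/65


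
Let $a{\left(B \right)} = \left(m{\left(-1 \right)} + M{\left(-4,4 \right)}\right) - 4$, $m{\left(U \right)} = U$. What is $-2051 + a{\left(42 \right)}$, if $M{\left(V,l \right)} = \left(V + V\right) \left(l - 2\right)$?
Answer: $-2072$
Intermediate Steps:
$M{\left(V,l \right)} = 2 V \left(-2 + l\right)$
$a{\left(B \right)} = -21$ ($a{\left(B \right)} = \left(-1 + 2 \left(-4\right) \left(-2 + 4\right)\right) - 4 = \left(-1 + 2 \left(-4\right) 2\right) - 4 = \left(-1 - 16\right) - 4 = -17 - 4 = -21$)
$-2051 + a{\left(42 \right)} = -2051 - 21 = -2072$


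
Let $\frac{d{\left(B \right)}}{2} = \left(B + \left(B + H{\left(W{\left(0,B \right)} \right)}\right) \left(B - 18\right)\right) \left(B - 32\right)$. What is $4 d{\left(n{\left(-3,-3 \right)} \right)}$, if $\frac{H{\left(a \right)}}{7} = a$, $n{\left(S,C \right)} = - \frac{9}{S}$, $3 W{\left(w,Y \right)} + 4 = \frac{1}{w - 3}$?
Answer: $- \frac{76328}{3} \approx -25443.0$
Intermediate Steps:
$W{\left(w,Y \right)} = - \frac{4}{3} + \frac{1}{3 \left(-3 + w\right)}$ ($W{\left(w,Y \right)} = - \frac{4}{3} + \frac{1}{3 \left(w - 3\right)} = - \frac{4}{3} + \frac{1}{3 \left(-3 + w\right)}$)
$H{\left(a \right)} = 7 a$
$d{\left(B \right)} = 2 \left(-32 + B\right) \left(B + \left(-18 + B\right) \left(- \frac{91}{9} + B\right)\right)$ ($d{\left(B \right)} = 2 \left(B + \left(B + 7 \frac{13 - 0}{3 \left(-3 + 0\right)}\right) \left(B - 18\right)\right) \left(B - 32\right) = 2 \left(B + \left(B + 7 \frac{13 + 0}{3 \left(-3\right)}\right) \left(-18 + B\right)\right) \left(-32 + B\right) = 2 \left(B + \left(B + 7 \cdot \frac{1}{3} \left(- \frac{1}{3}\right) 13\right) \left(-18 + B\right)\right) \left(-32 + B\right) = 2 \left(B + \left(B + 7 \left(- \frac{13}{9}\right)\right) \left(-18 + B\right)\right) \left(-32 + B\right) = 2 \left(B + \left(B - \frac{91}{9}\right) \left(-18 + B\right)\right) \left(-32 + B\right) = 2 \left(B + \left(- \frac{91}{9} + B\right) \left(-18 + B\right)\right) \left(-32 + B\right) = 2 \left(B + \left(-18 + B\right) \left(- \frac{91}{9} + B\right)\right) \left(-32 + B\right) = 2 \left(-32 + B\right) \left(B + \left(-18 + B\right) \left(- \frac{91}{9} + B\right)\right)$)
$4 d{\left(n{\left(-3,-3 \right)} \right)} = 4 \left(-11648 + 2 \left(- \frac{9}{-3}\right)^{3} - \frac{1064 \left(- \frac{9}{-3}\right)^{2}}{9} + \frac{18892 \left(- \frac{9}{-3}\right)}{9}\right) = 4 \left(-11648 + 2 \left(\left(-9\right) \left(- \frac{1}{3}\right)\right)^{3} - \frac{1064 \left(\left(-9\right) \left(- \frac{1}{3}\right)\right)^{2}}{9} + \frac{18892 \left(\left(-9\right) \left(- \frac{1}{3}\right)\right)}{9}\right) = 4 \left(-11648 + 2 \cdot 3^{3} - \frac{1064 \cdot 3^{2}}{9} + \frac{18892}{9} \cdot 3\right) = 4 \left(-11648 + 2 \cdot 27 - 1064 + \frac{18892}{3}\right) = 4 \left(-11648 + 54 - 1064 + \frac{18892}{3}\right) = 4 \left(- \frac{19082}{3}\right) = - \frac{76328}{3}$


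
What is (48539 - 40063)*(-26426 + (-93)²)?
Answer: -150677852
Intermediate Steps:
(48539 - 40063)*(-26426 + (-93)²) = 8476*(-26426 + 8649) = 8476*(-17777) = -150677852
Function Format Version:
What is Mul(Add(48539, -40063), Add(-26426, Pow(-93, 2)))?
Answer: -150677852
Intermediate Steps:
Mul(Add(48539, -40063), Add(-26426, Pow(-93, 2))) = Mul(8476, Add(-26426, 8649)) = Mul(8476, -17777) = -150677852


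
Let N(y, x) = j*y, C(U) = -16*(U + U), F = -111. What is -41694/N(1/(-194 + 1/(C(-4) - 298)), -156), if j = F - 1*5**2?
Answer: -687554907/11560 ≈ -59477.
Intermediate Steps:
j = -136 (j = -111 - 1*5**2 = -111 - 1*25 = -111 - 25 = -136)
C(U) = -32*U
N(y, x) = -136*y
-41694/N(1/(-194 + 1/(C(-4) - 298)), -156) = -(2022159/34 - 20847/(68*(-32*(-4) - 298))) = -(2022159/34 - 20847/(68*(128 - 298))) = -41694/((-136/(-194 + 1/(-170)))) = -41694/((-136/(-194 - 1/170))) = -41694/((-136/(-32981/170))) = -41694/((-136*(-170/32981))) = -41694/23120/32981 = -41694*32981/23120 = -687554907/11560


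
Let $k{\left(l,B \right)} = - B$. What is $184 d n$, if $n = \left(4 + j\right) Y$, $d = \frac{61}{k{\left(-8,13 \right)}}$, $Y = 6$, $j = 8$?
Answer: $- \frac{808128}{13} \approx -62164.0$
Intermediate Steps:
$d = - \frac{61}{13}$ ($d = \frac{61}{\left(-1\right) 13} = \frac{61}{-13} = 61 \left(- \frac{1}{13}\right) = - \frac{61}{13} \approx -4.6923$)
$n = 72$ ($n = \left(4 + 8\right) 6 = 12 \cdot 6 = 72$)
$184 d n = 184 \left(- \frac{61}{13}\right) 72 = \left(- \frac{11224}{13}\right) 72 = - \frac{808128}{13}$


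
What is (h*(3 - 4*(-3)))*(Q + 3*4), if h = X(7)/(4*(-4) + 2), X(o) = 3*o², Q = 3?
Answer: -4725/2 ≈ -2362.5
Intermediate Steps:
h = -21/2 (h = (3*7²)/(4*(-4) + 2) = (3*49)/(-16 + 2) = 147/(-14) = 147*(-1/14) = -21/2 ≈ -10.500)
(h*(3 - 4*(-3)))*(Q + 3*4) = (-21*(3 - 4*(-3))/2)*(3 + 3*4) = (-21*(3 + 12)/2)*(3 + 12) = -21/2*15*15 = -315/2*15 = -4725/2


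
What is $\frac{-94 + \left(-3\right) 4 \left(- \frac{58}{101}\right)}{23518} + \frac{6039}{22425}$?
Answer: $\frac{2357875042}{8877751025} \approx 0.26559$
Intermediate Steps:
$\frac{-94 + \left(-3\right) 4 \left(- \frac{58}{101}\right)}{23518} + \frac{6039}{22425} = \left(-94 - 12 \left(\left(-58\right) \frac{1}{101}\right)\right) \frac{1}{23518} + 6039 \cdot \frac{1}{22425} = \left(-94 - - \frac{696}{101}\right) \frac{1}{23518} + \frac{2013}{7475} = \left(-94 + \frac{696}{101}\right) \frac{1}{23518} + \frac{2013}{7475} = \left(- \frac{8798}{101}\right) \frac{1}{23518} + \frac{2013}{7475} = - \frac{4399}{1187659} + \frac{2013}{7475} = \frac{2357875042}{8877751025}$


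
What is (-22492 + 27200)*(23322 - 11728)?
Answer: 54584552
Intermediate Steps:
(-22492 + 27200)*(23322 - 11728) = 4708*11594 = 54584552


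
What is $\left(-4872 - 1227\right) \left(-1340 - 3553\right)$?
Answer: $29842407$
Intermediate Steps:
$\left(-4872 - 1227\right) \left(-1340 - 3553\right) = \left(-4872 + \left(-1986 + 759\right)\right) \left(-4893\right) = \left(-4872 - 1227\right) \left(-4893\right) = \left(-6099\right) \left(-4893\right) = 29842407$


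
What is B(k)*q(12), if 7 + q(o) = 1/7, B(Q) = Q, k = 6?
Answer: -288/7 ≈ -41.143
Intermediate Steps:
q(o) = -48/7 (q(o) = -7 + 1/7 = -7 + ⅐ = -48/7)
B(k)*q(12) = 6*(-48/7) = -288/7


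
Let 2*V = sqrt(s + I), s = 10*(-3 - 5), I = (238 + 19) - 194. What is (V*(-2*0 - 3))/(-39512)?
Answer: 3*I*sqrt(17)/79024 ≈ 0.00015653*I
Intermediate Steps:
I = 63 (I = 257 - 194 = 63)
s = -80 (s = 10*(-8) = -80)
V = I*sqrt(17)/2 (V = sqrt(-80 + 63)/2 = sqrt(-17)/2 = (I*sqrt(17))/2 = I*sqrt(17)/2 ≈ 2.0616*I)
(V*(-2*0 - 3))/(-39512) = ((I*sqrt(17)/2)*(-2*0 - 3))/(-39512) = ((I*sqrt(17)/2)*(0 - 3))*(-1/39512) = ((I*sqrt(17)/2)*(-3))*(-1/39512) = -3*I*sqrt(17)/2*(-1/39512) = 3*I*sqrt(17)/79024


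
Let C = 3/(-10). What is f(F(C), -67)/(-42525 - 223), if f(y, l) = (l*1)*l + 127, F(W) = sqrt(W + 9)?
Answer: -1154/10687 ≈ -0.10798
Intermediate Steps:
C = -3/10 (C = 3*(-1/10) = -3/10 ≈ -0.30000)
F(W) = sqrt(9 + W)
f(y, l) = 127 + l**2 (f(y, l) = l*l + 127 = l**2 + 127 = 127 + l**2)
f(F(C), -67)/(-42525 - 223) = (127 + (-67)**2)/(-42525 - 223) = (127 + 4489)/(-42748) = 4616*(-1/42748) = -1154/10687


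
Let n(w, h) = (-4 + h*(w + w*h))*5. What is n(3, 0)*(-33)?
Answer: 660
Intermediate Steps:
n(w, h) = -20 + 5*h*(w + h*w) (n(w, h) = (-4 + h*(w + h*w))*5 = -20 + 5*h*(w + h*w))
n(3, 0)*(-33) = (-20 + 5*0*3 + 5*3*0²)*(-33) = (-20 + 0 + 5*3*0)*(-33) = (-20 + 0 + 0)*(-33) = -20*(-33) = 660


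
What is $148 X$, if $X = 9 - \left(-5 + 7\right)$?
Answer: $1036$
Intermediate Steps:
$X = 7$ ($X = 9 - 2 = 7$)
$148 X = 148 \cdot 7 = 1036$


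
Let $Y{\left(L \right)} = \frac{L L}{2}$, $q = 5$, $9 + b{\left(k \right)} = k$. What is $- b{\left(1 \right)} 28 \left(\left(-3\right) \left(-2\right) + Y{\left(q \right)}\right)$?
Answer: $4144$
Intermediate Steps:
$b{\left(k \right)} = -9 + k$
$Y{\left(L \right)} = \frac{L^{2}}{2}$ ($Y{\left(L \right)} = L^{2} \cdot \frac{1}{2} = \frac{L^{2}}{2}$)
$- b{\left(1 \right)} 28 \left(\left(-3\right) \left(-2\right) + Y{\left(q \right)}\right) = - (-9 + 1) 28 \left(\left(-3\right) \left(-2\right) + \frac{5^{2}}{2}\right) = \left(-1\right) \left(-8\right) 28 \left(6 + \frac{1}{2} \cdot 25\right) = 8 \cdot 28 \left(6 + \frac{25}{2}\right) = 224 \cdot \frac{37}{2} = 4144$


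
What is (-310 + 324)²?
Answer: 196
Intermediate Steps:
(-310 + 324)² = 14² = 196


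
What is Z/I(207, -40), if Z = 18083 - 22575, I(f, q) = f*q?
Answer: 1123/2070 ≈ 0.54251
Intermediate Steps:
Z = -4492
Z/I(207, -40) = -4492/(207*(-40)) = -4492/(-8280) = -4492*(-1/8280) = 1123/2070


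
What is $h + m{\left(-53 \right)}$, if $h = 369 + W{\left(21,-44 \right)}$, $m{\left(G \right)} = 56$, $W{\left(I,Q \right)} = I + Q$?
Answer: $402$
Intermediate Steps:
$h = 346$ ($h = 369 + \left(21 - 44\right) = 369 - 23 = 346$)
$h + m{\left(-53 \right)} = 346 + 56 = 402$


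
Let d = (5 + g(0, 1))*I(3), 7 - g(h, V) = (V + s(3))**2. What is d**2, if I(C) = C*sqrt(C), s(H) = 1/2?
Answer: 41067/16 ≈ 2566.7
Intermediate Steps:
s(H) = 1/2
I(C) = C**(3/2)
g(h, V) = 7 - (1/2 + V)**2 (g(h, V) = 7 - (V + 1/2)**2 = 7 - (1/2 + V)**2)
d = 117*sqrt(3)/4 (d = (5 + (27/4 - 1*1 - 1*1**2))*3**(3/2) = (5 + (27/4 - 1 - 1*1))*(3*sqrt(3)) = (5 + (27/4 - 1 - 1))*(3*sqrt(3)) = (5 + 19/4)*(3*sqrt(3)) = 39*(3*sqrt(3))/4 = 117*sqrt(3)/4 ≈ 50.662)
d**2 = (117*sqrt(3)/4)**2 = 41067/16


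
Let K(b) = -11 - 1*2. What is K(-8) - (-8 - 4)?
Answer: -1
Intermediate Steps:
K(b) = -13 (K(b) = -11 - 2 = -13)
K(-8) - (-8 - 4) = -13 - (-8 - 4) = -13 - 1*(-12) = -13 + 12 = -1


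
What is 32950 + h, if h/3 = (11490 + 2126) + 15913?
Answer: 121537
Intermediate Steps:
h = 88587 (h = 3*((11490 + 2126) + 15913) = 3*(13616 + 15913) = 3*29529 = 88587)
32950 + h = 32950 + 88587 = 121537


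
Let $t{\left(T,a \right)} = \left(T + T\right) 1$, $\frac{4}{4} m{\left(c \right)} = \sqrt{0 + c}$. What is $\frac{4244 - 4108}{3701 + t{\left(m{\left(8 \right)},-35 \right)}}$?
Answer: $\frac{503336}{13697369} - \frac{544 \sqrt{2}}{13697369} \approx 0.036691$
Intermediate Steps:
$m{\left(c \right)} = \sqrt{c}$ ($m{\left(c \right)} = \sqrt{0 + c} = \sqrt{c}$)
$t{\left(T,a \right)} = 2 T$ ($t{\left(T,a \right)} = 2 T 1 = 2 T$)
$\frac{4244 - 4108}{3701 + t{\left(m{\left(8 \right)},-35 \right)}} = \frac{4244 - 4108}{3701 + 2 \sqrt{8}} = \frac{136}{3701 + 2 \cdot 2 \sqrt{2}} = \frac{136}{3701 + 4 \sqrt{2}}$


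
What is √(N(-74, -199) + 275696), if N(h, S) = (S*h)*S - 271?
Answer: I*√2655049 ≈ 1629.4*I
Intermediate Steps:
N(h, S) = -271 + h*S² (N(h, S) = h*S² - 271 = -271 + h*S²)
√(N(-74, -199) + 275696) = √((-271 - 74*(-199)²) + 275696) = √((-271 - 74*39601) + 275696) = √((-271 - 2930474) + 275696) = √(-2930745 + 275696) = √(-2655049) = I*√2655049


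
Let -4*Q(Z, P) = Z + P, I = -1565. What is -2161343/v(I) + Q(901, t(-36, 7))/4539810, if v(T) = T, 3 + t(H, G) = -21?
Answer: 7849668977363/5683842120 ≈ 1381.0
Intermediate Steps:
t(H, G) = -24 (t(H, G) = -3 - 21 = -24)
Q(Z, P) = -P/4 - Z/4 (Q(Z, P) = -(Z + P)/4 = -(P + Z)/4 = -P/4 - Z/4)
-2161343/v(I) + Q(901, t(-36, 7))/4539810 = -2161343/(-1565) + (-¼*(-24) - ¼*901)/4539810 = -2161343*(-1/1565) + (6 - 901/4)*(1/4539810) = 2161343/1565 - 877/4*1/4539810 = 2161343/1565 - 877/18159240 = 7849668977363/5683842120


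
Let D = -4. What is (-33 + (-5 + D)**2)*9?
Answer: 432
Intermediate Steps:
(-33 + (-5 + D)**2)*9 = (-33 + (-5 - 4)**2)*9 = (-33 + (-9)**2)*9 = (-33 + 81)*9 = 48*9 = 432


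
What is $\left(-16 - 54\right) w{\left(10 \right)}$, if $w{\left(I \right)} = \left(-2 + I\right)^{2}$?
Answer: $-4480$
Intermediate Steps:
$\left(-16 - 54\right) w{\left(10 \right)} = \left(-16 - 54\right) \left(-2 + 10\right)^{2} = - 70 \cdot 8^{2} = \left(-70\right) 64 = -4480$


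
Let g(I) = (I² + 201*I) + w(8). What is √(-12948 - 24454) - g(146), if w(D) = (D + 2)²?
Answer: -50762 + I*√37402 ≈ -50762.0 + 193.4*I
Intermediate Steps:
w(D) = (2 + D)²
g(I) = 100 + I² + 201*I (g(I) = (I² + 201*I) + (2 + 8)² = (I² + 201*I) + 10² = (I² + 201*I) + 100 = 100 + I² + 201*I)
√(-12948 - 24454) - g(146) = √(-12948 - 24454) - (100 + 146² + 201*146) = √(-37402) - (100 + 21316 + 29346) = I*√37402 - 1*50762 = I*√37402 - 50762 = -50762 + I*√37402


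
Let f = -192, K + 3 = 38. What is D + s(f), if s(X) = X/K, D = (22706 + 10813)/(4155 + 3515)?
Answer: -11979/10738 ≈ -1.1156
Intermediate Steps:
D = 33519/7670 ≈ 4.3701
K = 35 (K = -3 + 38 = 35)
s(X) = X/35
D + s(f) = 33519/7670 + (1/35)*(-192) = 33519/7670 - 192/35 = -11979/10738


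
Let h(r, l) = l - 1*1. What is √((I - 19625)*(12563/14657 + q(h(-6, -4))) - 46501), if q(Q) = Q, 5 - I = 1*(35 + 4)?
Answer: √7506855771137/14657 ≈ 186.93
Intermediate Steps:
h(r, l) = -1 + l (h(r, l) = l - 1 = -1 + l)
I = -34 (I = 5 - (35 + 4) = 5 - 39 = -34)
√((I - 19625)*(12563/14657 + q(h(-6, -4))) - 46501) = √((-34 - 19625)*(12563/14657 + (-1 - 4)) - 46501) = √(-19659*(12563*(1/14657) - 5) - 46501) = √(-19659*(12563/14657 - 5) - 46501) = √(-19659*(-60722/14657) - 46501) = √(1193733798/14657 - 46501) = √(512168641/14657) = √7506855771137/14657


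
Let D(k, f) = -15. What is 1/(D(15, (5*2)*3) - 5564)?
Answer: -1/5579 ≈ -0.00017924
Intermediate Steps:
1/(D(15, (5*2)*3) - 5564) = 1/(-15 - 5564) = 1/(-5579) = -1/5579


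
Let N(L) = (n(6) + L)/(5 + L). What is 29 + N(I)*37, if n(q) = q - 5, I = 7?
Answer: 161/3 ≈ 53.667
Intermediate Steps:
n(q) = -5 + q
N(L) = (1 + L)/(5 + L) (N(L) = ((-5 + 6) + L)/(5 + L) = (1 + L)/(5 + L))
29 + N(I)*37 = 29 + ((1 + 7)/(5 + 7))*37 = 29 + (8/12)*37 = 29 + ((1/12)*8)*37 = 29 + (⅔)*37 = 29 + 74/3 = 161/3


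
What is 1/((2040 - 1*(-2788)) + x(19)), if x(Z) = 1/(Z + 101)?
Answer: 120/579361 ≈ 0.00020712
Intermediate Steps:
x(Z) = 1/(101 + Z)
1/((2040 - 1*(-2788)) + x(19)) = 1/((2040 - 1*(-2788)) + 1/(101 + 19)) = 1/((2040 + 2788) + 1/120) = 1/(4828 + 1/120) = 1/(579361/120) = 120/579361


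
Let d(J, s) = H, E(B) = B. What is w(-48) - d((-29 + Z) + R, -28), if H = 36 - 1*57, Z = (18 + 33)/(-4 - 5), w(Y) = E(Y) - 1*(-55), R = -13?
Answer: 28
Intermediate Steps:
w(Y) = 55 + Y (w(Y) = Y - 1*(-55) = Y + 55 = 55 + Y)
Z = -17/3 (Z = 51/(-9) = 51*(-1/9) = -17/3 ≈ -5.6667)
H = -21 (H = 36 - 57 = -21)
d(J, s) = -21
w(-48) - d((-29 + Z) + R, -28) = (55 - 48) - 1*(-21) = 7 + 21 = 28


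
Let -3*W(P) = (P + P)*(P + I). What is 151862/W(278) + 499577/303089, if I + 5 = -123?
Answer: -16069730559/4212937100 ≈ -3.8144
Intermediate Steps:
I = -128 (I = -5 - 123 = -128)
W(P) = -2*P*(-128 + P)/3 (W(P) = -(P + P)*(P - 128)/3 = -2*P*(-128 + P)/3)
151862/W(278) + 499577/303089 = 151862/(((2/3)*278*(128 - 1*278))) + 499577/303089 = 151862/(((2/3)*278*(128 - 278))) + 499577*(1/303089) = 151862/(((2/3)*278*(-150))) + 499577/303089 = 151862/(-27800) + 499577/303089 = 151862*(-1/27800) + 499577/303089 = -75931/13900 + 499577/303089 = -16069730559/4212937100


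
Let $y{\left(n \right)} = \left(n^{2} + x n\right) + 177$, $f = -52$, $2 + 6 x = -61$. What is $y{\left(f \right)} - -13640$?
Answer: $17067$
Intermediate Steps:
$x = - \frac{21}{2}$ ($x = - \frac{1}{3} + \frac{1}{6} \left(-61\right) = - \frac{1}{3} - \frac{61}{6} = - \frac{21}{2} \approx -10.5$)
$y{\left(n \right)} = 177 + n^{2} - \frac{21 n}{2}$ ($y{\left(n \right)} = \left(n^{2} - \frac{21 n}{2}\right) + 177 = 177 + n^{2} - \frac{21 n}{2}$)
$y{\left(f \right)} - -13640 = \left(177 + \left(-52\right)^{2} - -546\right) - -13640 = \left(177 + 2704 + 546\right) + 13640 = 3427 + 13640 = 17067$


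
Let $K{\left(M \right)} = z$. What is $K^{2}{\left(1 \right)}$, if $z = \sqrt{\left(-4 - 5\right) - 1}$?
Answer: $-10$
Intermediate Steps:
$z = i \sqrt{10}$ ($z = \sqrt{\left(-4 - 5\right) - 1} = \sqrt{-9 - 1} = \sqrt{-10} = i \sqrt{10} \approx 3.1623 i$)
$K{\left(M \right)} = i \sqrt{10}$
$K^{2}{\left(1 \right)} = \left(i \sqrt{10}\right)^{2} = -10$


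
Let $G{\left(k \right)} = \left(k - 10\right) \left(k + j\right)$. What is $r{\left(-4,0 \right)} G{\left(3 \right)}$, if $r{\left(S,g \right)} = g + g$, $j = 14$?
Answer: $0$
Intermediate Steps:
$r{\left(S,g \right)} = 2 g$
$G{\left(k \right)} = \left(-10 + k\right) \left(14 + k\right)$ ($G{\left(k \right)} = \left(k - 10\right) \left(k + 14\right) = \left(-10 + k\right) \left(14 + k\right)$)
$r{\left(-4,0 \right)} G{\left(3 \right)} = 2 \cdot 0 \left(-140 + 3^{2} + 4 \cdot 3\right) = 0 \left(-140 + 9 + 12\right) = 0 \left(-119\right) = 0$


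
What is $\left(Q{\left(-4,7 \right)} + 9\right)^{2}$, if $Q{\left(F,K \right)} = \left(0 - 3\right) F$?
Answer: $441$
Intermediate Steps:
$Q{\left(F,K \right)} = - 3 F$
$\left(Q{\left(-4,7 \right)} + 9\right)^{2} = \left(\left(-3\right) \left(-4\right) + 9\right)^{2} = \left(12 + 9\right)^{2} = 21^{2} = 441$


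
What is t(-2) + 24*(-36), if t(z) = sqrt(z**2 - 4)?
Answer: -864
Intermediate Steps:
t(z) = sqrt(-4 + z**2)
t(-2) + 24*(-36) = sqrt(-4 + (-2)**2) + 24*(-36) = sqrt(-4 + 4) - 864 = sqrt(0) - 864 = 0 - 864 = -864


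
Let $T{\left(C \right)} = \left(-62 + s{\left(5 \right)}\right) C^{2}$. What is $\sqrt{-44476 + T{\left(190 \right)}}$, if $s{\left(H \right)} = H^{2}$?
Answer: $4 i \sqrt{86261} \approx 1174.8 i$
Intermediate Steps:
$T{\left(C \right)} = - 37 C^{2}$ ($T{\left(C \right)} = \left(-62 + 5^{2}\right) C^{2} = \left(-62 + 25\right) C^{2} = - 37 C^{2}$)
$\sqrt{-44476 + T{\left(190 \right)}} = \sqrt{-44476 - 37 \cdot 190^{2}} = \sqrt{-44476 - 1335700} = \sqrt{-1380176} = 4 i \sqrt{86261}$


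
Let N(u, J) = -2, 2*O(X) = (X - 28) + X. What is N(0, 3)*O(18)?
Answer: -8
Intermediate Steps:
O(X) = -14 + X (O(X) = ((X - 28) + X)/2 = ((-28 + X) + X)/2 = (-28 + 2*X)/2 = -14 + X)
N(0, 3)*O(18) = -2*(-14 + 18) = -2*4 = -8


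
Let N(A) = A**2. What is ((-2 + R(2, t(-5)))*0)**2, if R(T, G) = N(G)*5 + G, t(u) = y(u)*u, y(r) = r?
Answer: 0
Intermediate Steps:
t(u) = u**2 (t(u) = u*u = u**2)
R(T, G) = G + 5*G**2 (R(T, G) = G**2*5 + G = 5*G**2 + G = G + 5*G**2)
((-2 + R(2, t(-5)))*0)**2 = ((-2 + (-5)**2*(1 + 5*(-5)**2))*0)**2 = ((-2 + 25*(1 + 5*25))*0)**2 = ((-2 + 25*(1 + 125))*0)**2 = ((-2 + 25*126)*0)**2 = ((-2 + 3150)*0)**2 = (3148*0)**2 = 0**2 = 0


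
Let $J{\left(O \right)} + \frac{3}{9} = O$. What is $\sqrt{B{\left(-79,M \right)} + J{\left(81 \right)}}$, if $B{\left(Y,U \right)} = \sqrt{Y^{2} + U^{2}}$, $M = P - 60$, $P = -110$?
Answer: $\frac{\sqrt{726 + 9 \sqrt{35141}}}{3} \approx 16.375$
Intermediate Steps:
$J{\left(O \right)} = - \frac{1}{3} + O$
$M = -170$ ($M = -110 - 60 = -170$)
$B{\left(Y,U \right)} = \sqrt{U^{2} + Y^{2}}$
$\sqrt{B{\left(-79,M \right)} + J{\left(81 \right)}} = \sqrt{\sqrt{\left(-170\right)^{2} + \left(-79\right)^{2}} + \left(- \frac{1}{3} + 81\right)} = \sqrt{\sqrt{28900 + 6241} + \frac{242}{3}} = \sqrt{\sqrt{35141} + \frac{242}{3}} = \sqrt{\frac{242}{3} + \sqrt{35141}}$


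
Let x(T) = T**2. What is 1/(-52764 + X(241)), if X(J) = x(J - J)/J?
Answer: -1/52764 ≈ -1.8952e-5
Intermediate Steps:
X(J) = 0 (X(J) = (J - J)**2/J = 0**2/J = 0/J = 0)
1/(-52764 + X(241)) = 1/(-52764 + 0) = 1/(-52764) = -1/52764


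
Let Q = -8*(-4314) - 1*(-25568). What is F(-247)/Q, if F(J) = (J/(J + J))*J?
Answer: -247/120160 ≈ -0.0020556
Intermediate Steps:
F(J) = J/2 (F(J) = (J/((2*J)))*J = (J*(1/(2*J)))*J = J/2)
Q = 60080 (Q = 34512 + 25568 = 60080)
F(-247)/Q = ((½)*(-247))/60080 = -247/2*1/60080 = -247/120160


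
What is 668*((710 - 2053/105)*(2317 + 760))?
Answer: 149012943692/105 ≈ 1.4192e+9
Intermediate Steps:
668*((710 - 2053/105)*(2317 + 760)) = 668*((710 - 2053*1/105)*3077) = 668*((710 - 2053/105)*3077) = 668*((72497/105)*3077) = 668*(223073269/105) = 149012943692/105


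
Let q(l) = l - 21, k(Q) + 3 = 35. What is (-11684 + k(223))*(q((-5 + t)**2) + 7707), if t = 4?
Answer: -89568924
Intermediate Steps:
k(Q) = 32 (k(Q) = -3 + 35 = 32)
q(l) = -21 + l
(-11684 + k(223))*(q((-5 + t)**2) + 7707) = (-11684 + 32)*((-21 + (-5 + 4)**2) + 7707) = -11652*((-21 + (-1)**2) + 7707) = -11652*((-21 + 1) + 7707) = -11652*(-20 + 7707) = -11652*7687 = -89568924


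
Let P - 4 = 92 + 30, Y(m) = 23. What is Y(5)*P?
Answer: 2898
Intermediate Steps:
P = 126 (P = 4 + (92 + 30) = 4 + 122 = 126)
Y(5)*P = 23*126 = 2898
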